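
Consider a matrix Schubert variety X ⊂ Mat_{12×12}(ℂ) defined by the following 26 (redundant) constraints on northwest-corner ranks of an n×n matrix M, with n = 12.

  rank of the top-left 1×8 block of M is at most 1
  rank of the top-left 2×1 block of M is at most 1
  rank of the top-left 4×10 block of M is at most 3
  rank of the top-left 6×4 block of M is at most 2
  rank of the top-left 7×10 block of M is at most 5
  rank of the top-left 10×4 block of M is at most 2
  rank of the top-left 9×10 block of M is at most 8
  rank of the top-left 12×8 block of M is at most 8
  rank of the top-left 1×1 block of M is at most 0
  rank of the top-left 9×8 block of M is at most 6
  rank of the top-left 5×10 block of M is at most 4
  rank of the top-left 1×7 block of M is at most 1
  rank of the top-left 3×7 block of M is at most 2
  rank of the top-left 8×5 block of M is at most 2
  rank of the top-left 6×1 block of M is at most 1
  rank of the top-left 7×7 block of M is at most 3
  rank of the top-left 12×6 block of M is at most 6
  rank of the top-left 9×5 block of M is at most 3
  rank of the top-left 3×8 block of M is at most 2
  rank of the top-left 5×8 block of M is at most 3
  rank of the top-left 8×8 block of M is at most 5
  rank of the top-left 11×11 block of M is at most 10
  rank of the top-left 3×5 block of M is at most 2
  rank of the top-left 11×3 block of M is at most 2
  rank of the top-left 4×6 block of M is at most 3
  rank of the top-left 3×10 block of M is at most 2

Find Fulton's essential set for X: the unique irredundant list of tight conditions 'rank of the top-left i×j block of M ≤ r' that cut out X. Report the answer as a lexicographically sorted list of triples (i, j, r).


Recovering R(i,j) via the rank-extension bound from the 26 conditions:

  R[1]: 0  1  1  1  1  1  1  1  1  1  1  1
  R[2]: 1  2  2  2  2  2  2  2  2  2  2  2
  R[3]: 1  2  2  2  2  2  2  2  2  2  3  3
  R[4]: 1  2  2  2  2  3  3  3  3  3  4  4
  R[5]: 1  2  2  2  2  3  3  3  4  4  5  5
  R[6]: 1  2  2  2  2  3  3  4  5  5  6  6
  R[7]: 1  2  2  2  2  3  3  4  5  5  6  7
  R[8]: 1  2  2  2  2  3  4  5  6  6  7  8
  R[9]: 1  2  2  2  3  4  5  6  7  7  8  9
  R[10]: 1  2  2  2  3  4  5  6  7  8  9  10
  R[11]: 1  2  2  3  4  5  6  7  8  9  10  11
  R[12]: 1  2  3  4  5  6  7  8  9  10  11  12

hence w(1..12) = (2, 1, 11, 6, 9, 8, 12, 7, 5, 10, 4, 3).

D(w) has 34 cells with 8 SE-corners; essential set:

[(1, 1, 0), (3, 10, 2), (5, 8, 3), (7, 7, 3), (7, 10, 5), (8, 5, 2), (10, 4, 2), (11, 3, 2)]


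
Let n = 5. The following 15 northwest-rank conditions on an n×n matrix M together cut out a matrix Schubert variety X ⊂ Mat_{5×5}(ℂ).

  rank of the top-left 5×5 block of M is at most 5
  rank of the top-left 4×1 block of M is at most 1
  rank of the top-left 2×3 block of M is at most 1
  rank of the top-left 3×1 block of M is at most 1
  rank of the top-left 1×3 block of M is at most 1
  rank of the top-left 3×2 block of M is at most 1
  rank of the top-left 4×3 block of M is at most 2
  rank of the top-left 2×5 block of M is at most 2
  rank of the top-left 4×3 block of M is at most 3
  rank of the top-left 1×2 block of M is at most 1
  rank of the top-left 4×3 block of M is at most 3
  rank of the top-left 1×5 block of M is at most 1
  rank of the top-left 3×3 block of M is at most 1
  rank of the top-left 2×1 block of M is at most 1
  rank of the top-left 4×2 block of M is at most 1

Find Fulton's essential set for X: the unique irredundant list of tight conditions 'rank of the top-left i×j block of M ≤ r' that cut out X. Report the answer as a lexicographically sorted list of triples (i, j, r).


The tightest implied rank at each (i,j), from the 15 conditions:

  row 1: 1 1 1 1 1
  row 2: 1 1 1 2 2
  row 3: 1 1 1 2 3
  row 4: 1 1 2 3 4
  row 5: 1 2 3 4 5

so w = (1, 4, 5, 3, 2).

D(w) has 5 cells with 2 SE-corners; essential set:

[(3, 3, 1), (4, 2, 1)]


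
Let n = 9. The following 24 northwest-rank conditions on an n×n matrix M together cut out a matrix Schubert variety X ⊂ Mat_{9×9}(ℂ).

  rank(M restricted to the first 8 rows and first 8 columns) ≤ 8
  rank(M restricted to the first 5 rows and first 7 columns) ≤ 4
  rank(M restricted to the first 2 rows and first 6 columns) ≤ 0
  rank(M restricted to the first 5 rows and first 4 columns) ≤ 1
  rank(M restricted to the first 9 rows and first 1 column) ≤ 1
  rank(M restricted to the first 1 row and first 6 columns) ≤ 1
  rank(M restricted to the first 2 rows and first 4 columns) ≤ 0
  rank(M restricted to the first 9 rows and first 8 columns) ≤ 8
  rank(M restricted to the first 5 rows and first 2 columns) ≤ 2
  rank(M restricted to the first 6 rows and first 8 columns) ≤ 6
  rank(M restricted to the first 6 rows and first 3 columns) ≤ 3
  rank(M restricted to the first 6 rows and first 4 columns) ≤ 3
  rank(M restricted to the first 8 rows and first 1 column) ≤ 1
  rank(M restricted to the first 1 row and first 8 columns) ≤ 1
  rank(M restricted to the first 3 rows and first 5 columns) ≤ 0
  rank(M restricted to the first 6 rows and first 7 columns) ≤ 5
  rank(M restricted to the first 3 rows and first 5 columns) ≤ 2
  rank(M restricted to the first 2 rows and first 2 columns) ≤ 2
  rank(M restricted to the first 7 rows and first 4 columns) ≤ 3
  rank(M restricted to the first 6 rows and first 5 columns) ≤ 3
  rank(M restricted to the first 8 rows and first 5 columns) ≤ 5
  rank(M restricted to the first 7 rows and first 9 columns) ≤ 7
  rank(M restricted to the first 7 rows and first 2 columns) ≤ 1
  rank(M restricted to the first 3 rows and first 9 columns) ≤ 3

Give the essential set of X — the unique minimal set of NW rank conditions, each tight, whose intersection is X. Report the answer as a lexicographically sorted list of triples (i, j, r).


Computing R[i][j] = min implied NW-rank bound (n=9, 24 conditions):

  row 1: 0, 0, 0, 0, 0, 0, 1, 1, 1
  row 2: 0, 0, 0, 0, 0, 0, 1, 2, 2
  row 3: 0, 0, 0, 0, 0, 1, 2, 3, 3
  row 4: 1, 1, 1, 1, 1, 2, 3, 4, 4
  row 5: 1, 1, 1, 1, 2, 3, 4, 5, 5
  row 6: 1, 1, 2, 2, 3, 4, 5, 6, 6
  row 7: 1, 1, 2, 3, 4, 5, 6, 7, 7
  row 8: 1, 2, 3, 4, 5, 6, 7, 8, 8
  row 9: 1, 2, 3, 4, 5, 6, 7, 8, 9

giving w = (7, 8, 6, 1, 5, 3, 4, 2, 9) via Δ²R.

|D(w)|=22, |Ess(w)|=4:

[(2, 6, 0), (3, 5, 0), (5, 4, 1), (7, 2, 1)]


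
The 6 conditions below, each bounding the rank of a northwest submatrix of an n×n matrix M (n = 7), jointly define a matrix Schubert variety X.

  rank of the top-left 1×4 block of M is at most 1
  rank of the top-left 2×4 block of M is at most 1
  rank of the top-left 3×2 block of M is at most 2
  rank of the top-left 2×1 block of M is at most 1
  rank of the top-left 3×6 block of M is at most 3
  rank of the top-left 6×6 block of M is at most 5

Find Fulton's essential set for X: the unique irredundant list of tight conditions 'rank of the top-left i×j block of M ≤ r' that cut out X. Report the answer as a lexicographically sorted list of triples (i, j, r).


The tightest implied rank at each (i,j), from the 6 conditions:

  i=1: 1 1 1 1 1 1 1
  i=2: 1 1 1 1 2 2 2
  i=3: 1 2 2 2 3 3 3
  i=4: 1 2 3 3 4 4 4
  i=5: 1 2 3 4 5 5 5
  i=6: 1 2 3 4 5 5 6
  i=7: 1 2 3 4 5 6 7

the unique w with this rank table is (1, 5, 2, 3, 4, 7, 6).

Fulton essential set (2 of the 4 Rothe cells):

[(2, 4, 1), (6, 6, 5)]


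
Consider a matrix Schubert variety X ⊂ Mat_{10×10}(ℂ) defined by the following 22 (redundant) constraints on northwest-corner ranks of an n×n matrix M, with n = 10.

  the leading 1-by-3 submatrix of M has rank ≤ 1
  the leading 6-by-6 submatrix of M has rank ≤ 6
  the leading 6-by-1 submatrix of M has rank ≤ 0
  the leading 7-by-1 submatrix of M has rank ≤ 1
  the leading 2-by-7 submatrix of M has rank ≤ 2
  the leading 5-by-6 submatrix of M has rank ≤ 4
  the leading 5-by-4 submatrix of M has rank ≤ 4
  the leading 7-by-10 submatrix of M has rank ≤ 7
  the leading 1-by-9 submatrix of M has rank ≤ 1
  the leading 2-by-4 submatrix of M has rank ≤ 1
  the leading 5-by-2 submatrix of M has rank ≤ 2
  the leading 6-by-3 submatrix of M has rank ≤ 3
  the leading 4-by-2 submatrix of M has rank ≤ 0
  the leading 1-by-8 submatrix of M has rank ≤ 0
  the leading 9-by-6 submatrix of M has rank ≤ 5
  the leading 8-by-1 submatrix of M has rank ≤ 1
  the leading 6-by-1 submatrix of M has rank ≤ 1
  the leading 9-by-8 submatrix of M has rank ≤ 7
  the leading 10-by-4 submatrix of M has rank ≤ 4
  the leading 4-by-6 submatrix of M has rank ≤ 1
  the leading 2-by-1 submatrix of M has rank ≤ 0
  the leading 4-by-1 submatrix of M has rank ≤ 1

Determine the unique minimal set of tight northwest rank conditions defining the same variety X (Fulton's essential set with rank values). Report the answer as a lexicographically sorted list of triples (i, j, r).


Reconstructing r_w from the 22 given conditions:

  i=1: 0, 0, 0, 0, 0, 0, 0, 0, 1, 1
  i=2: 0, 0, 1, 1, 1, 1, 1, 1, 2, 2
  i=3: 0, 0, 1, 1, 1, 1, 2, 2, 3, 3
  i=4: 0, 0, 1, 1, 1, 1, 2, 3, 4, 4
  i=5: 0, 1, 2, 2, 2, 2, 3, 4, 5, 5
  i=6: 0, 1, 2, 3, 3, 3, 4, 5, 6, 6
  i=7: 1, 2, 3, 4, 4, 4, 5, 6, 7, 7
  i=8: 1, 2, 3, 4, 5, 5, 6, 7, 8, 8
  i=9: 1, 2, 3, 4, 5, 5, 6, 7, 8, 9
  i=10: 1, 2, 3, 4, 5, 6, 7, 8, 9, 10

the unique w with this rank table is (9, 3, 7, 8, 2, 4, 1, 5, 10, 6).

D(w) has 23 cells with 5 SE-corners; essential set:

[(1, 8, 0), (4, 2, 0), (4, 6, 1), (6, 1, 0), (9, 6, 5)]


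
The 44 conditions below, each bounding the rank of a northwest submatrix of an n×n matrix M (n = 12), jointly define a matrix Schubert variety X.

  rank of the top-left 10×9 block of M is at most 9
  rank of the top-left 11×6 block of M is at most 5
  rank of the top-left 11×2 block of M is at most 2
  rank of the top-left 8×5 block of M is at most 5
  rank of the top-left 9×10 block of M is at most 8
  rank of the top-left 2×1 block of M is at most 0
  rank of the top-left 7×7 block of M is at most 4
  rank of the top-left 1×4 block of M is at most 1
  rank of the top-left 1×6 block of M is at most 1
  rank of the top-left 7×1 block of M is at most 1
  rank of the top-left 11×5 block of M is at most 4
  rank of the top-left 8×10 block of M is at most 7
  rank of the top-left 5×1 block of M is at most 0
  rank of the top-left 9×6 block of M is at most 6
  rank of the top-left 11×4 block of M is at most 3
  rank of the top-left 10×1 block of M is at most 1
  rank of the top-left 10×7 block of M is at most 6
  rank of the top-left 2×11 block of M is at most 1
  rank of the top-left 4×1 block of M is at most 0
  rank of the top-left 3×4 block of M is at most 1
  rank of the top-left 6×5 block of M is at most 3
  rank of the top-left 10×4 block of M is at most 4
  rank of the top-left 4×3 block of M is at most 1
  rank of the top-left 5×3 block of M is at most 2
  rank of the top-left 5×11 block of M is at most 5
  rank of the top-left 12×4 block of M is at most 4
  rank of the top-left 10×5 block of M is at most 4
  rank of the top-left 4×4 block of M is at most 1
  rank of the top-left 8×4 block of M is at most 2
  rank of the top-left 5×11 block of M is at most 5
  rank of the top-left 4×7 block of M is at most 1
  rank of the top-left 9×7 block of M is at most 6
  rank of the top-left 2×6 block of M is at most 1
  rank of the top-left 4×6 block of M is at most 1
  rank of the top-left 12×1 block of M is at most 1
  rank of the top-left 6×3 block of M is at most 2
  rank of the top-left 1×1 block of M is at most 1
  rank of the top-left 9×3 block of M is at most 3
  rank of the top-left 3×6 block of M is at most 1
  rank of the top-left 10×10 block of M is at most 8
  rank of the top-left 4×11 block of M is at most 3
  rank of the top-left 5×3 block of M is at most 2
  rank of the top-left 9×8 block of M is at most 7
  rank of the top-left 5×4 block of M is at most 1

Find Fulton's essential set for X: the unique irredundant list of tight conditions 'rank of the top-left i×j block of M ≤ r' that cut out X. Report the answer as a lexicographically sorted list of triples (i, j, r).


Computing R[i][j] = min implied NW-rank bound (n=12, 44 conditions):

  R[1]: 0 1 1 1 1 1 1 1 1 1 1 1
  R[2]: 0 1 1 1 1 1 1 1 1 1 1 2
  R[3]: 0 1 1 1 1 1 1 2 2 2 2 3
  R[4]: 0 1 1 1 1 1 1 2 3 3 3 4
  R[5]: 0 1 1 1 2 2 2 3 4 4 4 5
  R[6]: 1 2 2 2 3 3 3 4 5 5 5 6
  R[7]: 1 2 2 2 3 4 4 5 6 6 6 7
  R[8]: 1 2 2 2 3 4 5 6 7 7 7 8
  R[9]: 1 2 3 3 4 5 6 7 8 8 8 9
  R[10]: 1 2 3 3 4 5 6 7 8 8 9 10
  R[11]: 1 2 3 3 4 5 6 7 8 9 10 11
  R[12]: 1 2 3 4 5 6 7 8 9 10 11 12

giving w = (2, 12, 8, 9, 5, 1, 6, 7, 3, 11, 10, 4) via Δ²R.

D(w) has 33 cells with 7 SE-corners; essential set:

[(2, 11, 1), (4, 7, 1), (5, 1, 0), (5, 4, 1), (8, 4, 2), (10, 10, 8), (11, 4, 3)]


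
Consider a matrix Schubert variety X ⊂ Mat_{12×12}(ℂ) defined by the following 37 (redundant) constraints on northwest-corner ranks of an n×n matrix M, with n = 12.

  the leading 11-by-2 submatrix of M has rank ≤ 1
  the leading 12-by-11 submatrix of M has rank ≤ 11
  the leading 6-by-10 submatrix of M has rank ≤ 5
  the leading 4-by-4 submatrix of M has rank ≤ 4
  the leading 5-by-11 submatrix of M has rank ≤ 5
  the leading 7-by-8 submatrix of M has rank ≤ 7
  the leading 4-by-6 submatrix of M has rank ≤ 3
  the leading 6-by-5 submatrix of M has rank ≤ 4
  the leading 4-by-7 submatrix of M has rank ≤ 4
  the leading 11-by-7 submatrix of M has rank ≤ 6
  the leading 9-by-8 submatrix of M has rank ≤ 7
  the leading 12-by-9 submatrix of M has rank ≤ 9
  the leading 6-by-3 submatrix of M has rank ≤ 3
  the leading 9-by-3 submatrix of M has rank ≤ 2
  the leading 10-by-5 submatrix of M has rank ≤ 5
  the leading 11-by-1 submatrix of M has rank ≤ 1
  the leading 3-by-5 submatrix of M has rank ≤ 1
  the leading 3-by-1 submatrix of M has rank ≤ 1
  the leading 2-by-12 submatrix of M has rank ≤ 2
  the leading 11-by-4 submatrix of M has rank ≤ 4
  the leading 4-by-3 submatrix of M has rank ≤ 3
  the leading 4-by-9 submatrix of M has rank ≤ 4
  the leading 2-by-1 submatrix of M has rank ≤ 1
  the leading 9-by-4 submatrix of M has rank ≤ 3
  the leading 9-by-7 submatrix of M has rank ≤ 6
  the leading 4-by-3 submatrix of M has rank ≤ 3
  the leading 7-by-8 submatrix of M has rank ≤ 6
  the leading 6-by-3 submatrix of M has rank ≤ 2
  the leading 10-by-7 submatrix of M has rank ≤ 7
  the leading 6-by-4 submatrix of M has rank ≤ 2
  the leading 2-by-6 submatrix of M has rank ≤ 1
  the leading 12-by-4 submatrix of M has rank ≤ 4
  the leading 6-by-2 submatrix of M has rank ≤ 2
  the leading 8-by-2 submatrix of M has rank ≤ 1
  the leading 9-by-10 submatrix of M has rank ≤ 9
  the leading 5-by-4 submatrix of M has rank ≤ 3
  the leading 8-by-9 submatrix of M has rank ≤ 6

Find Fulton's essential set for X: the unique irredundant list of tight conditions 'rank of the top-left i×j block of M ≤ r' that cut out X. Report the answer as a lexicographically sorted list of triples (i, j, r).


Computing R[i][j] = min implied NW-rank bound (n=12, 37 conditions):

  i=1: 1 1 1 1 1 1 1 1 1 1 1 1
  i=2: 1 1 1 1 1 1 2 2 2 2 2 2
  i=3: 1 1 1 1 1 2 3 3 3 3 3 3
  i=4: 1 1 2 2 2 3 4 4 4 4 4 4
  i=5: 1 1 2 2 3 4 5 5 5 5 5 5
  i=6: 1 1 2 2 3 4 5 5 5 5 6 6
  i=7: 1 1 2 3 4 5 6 6 6 6 7 7
  i=8: 1 1 2 3 4 5 6 6 6 7 8 8
  i=9: 1 1 2 3 4 5 6 7 7 8 9 9
  i=10: 1 1 2 3 4 5 6 7 8 9 10 10
  i=11: 1 1 2 3 4 5 6 7 8 9 10 11
  i=12: 1 2 3 4 5 6 7 8 9 10 11 12

giving w = (1, 7, 6, 3, 5, 11, 4, 10, 8, 9, 12, 2) via Δ²R.

|D(w)|=24, |Ess(w)|=6:

[(2, 6, 1), (3, 5, 1), (6, 4, 2), (6, 10, 5), (8, 9, 6), (11, 2, 1)]


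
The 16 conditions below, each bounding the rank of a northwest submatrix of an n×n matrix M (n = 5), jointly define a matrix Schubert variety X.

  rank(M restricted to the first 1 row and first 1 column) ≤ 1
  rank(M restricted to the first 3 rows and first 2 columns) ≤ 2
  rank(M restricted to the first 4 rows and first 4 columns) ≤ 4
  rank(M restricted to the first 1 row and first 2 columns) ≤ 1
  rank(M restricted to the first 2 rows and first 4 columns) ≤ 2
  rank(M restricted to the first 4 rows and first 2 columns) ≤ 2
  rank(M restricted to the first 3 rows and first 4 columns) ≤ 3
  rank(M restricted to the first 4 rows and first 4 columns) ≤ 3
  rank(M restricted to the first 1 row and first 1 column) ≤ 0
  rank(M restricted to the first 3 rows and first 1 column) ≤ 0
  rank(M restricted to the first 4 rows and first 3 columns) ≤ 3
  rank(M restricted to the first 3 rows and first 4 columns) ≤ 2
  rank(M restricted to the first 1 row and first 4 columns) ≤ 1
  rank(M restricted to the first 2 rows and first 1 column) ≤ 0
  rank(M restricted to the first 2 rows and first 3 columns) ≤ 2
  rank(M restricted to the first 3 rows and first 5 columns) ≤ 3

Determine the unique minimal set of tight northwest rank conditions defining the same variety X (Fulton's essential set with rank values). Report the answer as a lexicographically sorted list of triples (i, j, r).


Recovering R(i,j) via the rank-extension bound from the 16 conditions:

  row 1: 0 | 1 | 1 | 1 | 1
  row 2: 0 | 1 | 2 | 2 | 2
  row 3: 0 | 1 | 2 | 2 | 3
  row 4: 1 | 2 | 3 | 3 | 4
  row 5: 1 | 2 | 3 | 4 | 5

hence w(1..5) = (2, 3, 5, 1, 4).

D(w) has 4 cells with 2 SE-corners; essential set:

[(3, 1, 0), (3, 4, 2)]


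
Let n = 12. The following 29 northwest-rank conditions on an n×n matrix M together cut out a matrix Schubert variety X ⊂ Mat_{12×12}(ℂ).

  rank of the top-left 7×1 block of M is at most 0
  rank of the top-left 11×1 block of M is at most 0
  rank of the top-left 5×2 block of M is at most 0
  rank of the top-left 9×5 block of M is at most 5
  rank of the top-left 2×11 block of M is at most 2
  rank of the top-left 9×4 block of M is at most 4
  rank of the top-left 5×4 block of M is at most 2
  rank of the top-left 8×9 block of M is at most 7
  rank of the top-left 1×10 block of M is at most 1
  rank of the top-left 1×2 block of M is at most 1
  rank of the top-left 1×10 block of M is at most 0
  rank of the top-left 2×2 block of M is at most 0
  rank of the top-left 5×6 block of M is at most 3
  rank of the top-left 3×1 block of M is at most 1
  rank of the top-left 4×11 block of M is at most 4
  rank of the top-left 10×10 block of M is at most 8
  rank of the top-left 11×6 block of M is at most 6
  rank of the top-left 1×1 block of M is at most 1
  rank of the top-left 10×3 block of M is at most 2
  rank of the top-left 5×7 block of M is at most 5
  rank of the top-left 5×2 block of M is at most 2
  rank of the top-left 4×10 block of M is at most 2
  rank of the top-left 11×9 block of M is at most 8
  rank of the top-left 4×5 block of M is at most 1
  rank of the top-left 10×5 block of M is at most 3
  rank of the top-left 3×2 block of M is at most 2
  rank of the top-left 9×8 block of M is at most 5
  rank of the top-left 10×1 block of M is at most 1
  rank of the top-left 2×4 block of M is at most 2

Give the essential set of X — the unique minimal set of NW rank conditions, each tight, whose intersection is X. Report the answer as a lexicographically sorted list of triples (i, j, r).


Propagating the 29 rank bounds to every northwest block:

  row 1: 0 0 0 0 0 0 0 0 0 0 1 1
  row 2: 0 0 1 1 1 1 1 1 1 1 2 2
  row 3: 0 0 1 1 1 2 2 2 2 2 3 3
  row 4: 0 0 1 1 1 2 2 2 2 2 3 4
  row 5: 0 0 1 2 2 3 3 3 3 3 4 5
  row 6: 0 1 2 3 3 4 4 4 4 4 5 6
  row 7: 0 1 2 3 3 4 5 5 5 5 6 7
  row 8: 0 1 2 3 3 4 5 5 6 6 7 8
  row 9: 0 1 2 3 3 4 5 5 6 7 8 9
  row 10: 0 1 2 3 3 4 5 6 7 8 9 10
  row 11: 0 1 2 3 4 5 6 7 8 9 10 11
  row 12: 1 2 3 4 5 6 7 8 9 10 11 12

giving w = (11, 3, 6, 12, 4, 2, 7, 9, 10, 8, 5, 1) via Δ²R.

Rothe diagram D(w) (38 cells), 7 SE-corners (essential conditions):

[(1, 10, 0), (4, 5, 1), (4, 10, 2), (5, 2, 0), (9, 8, 5), (10, 5, 3), (11, 1, 0)]


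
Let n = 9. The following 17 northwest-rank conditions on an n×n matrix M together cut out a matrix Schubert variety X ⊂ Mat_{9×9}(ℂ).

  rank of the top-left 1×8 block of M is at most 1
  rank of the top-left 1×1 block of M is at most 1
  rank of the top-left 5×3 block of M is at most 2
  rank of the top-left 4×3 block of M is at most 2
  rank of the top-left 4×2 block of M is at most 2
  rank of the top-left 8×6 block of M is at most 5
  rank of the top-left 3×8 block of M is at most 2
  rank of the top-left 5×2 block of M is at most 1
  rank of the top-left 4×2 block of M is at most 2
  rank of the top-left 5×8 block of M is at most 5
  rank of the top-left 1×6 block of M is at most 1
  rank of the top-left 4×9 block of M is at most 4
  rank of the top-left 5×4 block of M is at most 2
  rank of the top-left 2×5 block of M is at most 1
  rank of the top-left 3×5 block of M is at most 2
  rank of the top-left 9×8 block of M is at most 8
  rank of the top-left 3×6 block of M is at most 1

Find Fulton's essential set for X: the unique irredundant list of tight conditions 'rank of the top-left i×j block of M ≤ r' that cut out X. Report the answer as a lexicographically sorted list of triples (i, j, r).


Rank table r_w(9×9) implied by the 17 constraints:

  i=1: 1 | 1 | 1 | 1 | 1 | 1 | 1 | 1 | 1
  i=2: 1 | 1 | 1 | 1 | 1 | 1 | 2 | 2 | 2
  i=3: 1 | 1 | 1 | 1 | 1 | 1 | 2 | 2 | 3
  i=4: 1 | 1 | 2 | 2 | 2 | 2 | 3 | 3 | 4
  i=5: 1 | 1 | 2 | 2 | 3 | 3 | 4 | 4 | 5
  i=6: 1 | 2 | 3 | 3 | 4 | 4 | 5 | 5 | 6
  i=7: 1 | 2 | 3 | 4 | 5 | 5 | 6 | 6 | 7
  i=8: 1 | 2 | 3 | 4 | 5 | 5 | 6 | 7 | 8
  i=9: 1 | 2 | 3 | 4 | 5 | 6 | 7 | 8 | 9

reading off 1-entries of Δ²R: w = (1, 7, 9, 3, 5, 2, 4, 8, 6).

Fulton essential set (5 of the 15 Rothe cells):

[(3, 6, 1), (3, 8, 2), (5, 2, 1), (5, 4, 2), (8, 6, 5)]


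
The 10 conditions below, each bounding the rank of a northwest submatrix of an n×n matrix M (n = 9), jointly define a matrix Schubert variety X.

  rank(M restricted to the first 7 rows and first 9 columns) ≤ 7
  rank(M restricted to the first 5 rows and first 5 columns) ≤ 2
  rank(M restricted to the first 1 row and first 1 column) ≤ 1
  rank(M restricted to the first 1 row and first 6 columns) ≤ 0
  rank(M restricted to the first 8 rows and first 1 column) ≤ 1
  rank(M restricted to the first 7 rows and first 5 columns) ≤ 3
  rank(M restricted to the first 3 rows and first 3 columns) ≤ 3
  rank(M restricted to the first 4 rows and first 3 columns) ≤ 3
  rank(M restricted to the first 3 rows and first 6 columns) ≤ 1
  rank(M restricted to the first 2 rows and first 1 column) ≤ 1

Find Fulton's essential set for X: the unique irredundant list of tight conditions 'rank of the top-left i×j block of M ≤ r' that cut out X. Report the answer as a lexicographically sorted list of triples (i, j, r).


Computing R[i][j] = min implied NW-rank bound (n=9, 10 conditions):

  0, 0, 0, 0, 0, 0, 1, 1, 1
  1, 1, 1, 1, 1, 1, 2, 2, 2
  1, 1, 1, 1, 1, 1, 2, 3, 3
  1, 2, 2, 2, 2, 2, 3, 4, 4
  1, 2, 2, 2, 2, 3, 4, 5, 5
  1, 2, 3, 3, 3, 4, 5, 6, 6
  1, 2, 3, 3, 3, 4, 5, 6, 7
  1, 2, 3, 4, 4, 5, 6, 7, 8
  1, 2, 3, 4, 5, 6, 7, 8, 9

hence w(1..9) = (7, 1, 8, 2, 6, 3, 9, 4, 5).

|D(w)|=16, |Ess(w)|=4:

[(1, 6, 0), (3, 6, 1), (5, 5, 2), (7, 5, 3)]


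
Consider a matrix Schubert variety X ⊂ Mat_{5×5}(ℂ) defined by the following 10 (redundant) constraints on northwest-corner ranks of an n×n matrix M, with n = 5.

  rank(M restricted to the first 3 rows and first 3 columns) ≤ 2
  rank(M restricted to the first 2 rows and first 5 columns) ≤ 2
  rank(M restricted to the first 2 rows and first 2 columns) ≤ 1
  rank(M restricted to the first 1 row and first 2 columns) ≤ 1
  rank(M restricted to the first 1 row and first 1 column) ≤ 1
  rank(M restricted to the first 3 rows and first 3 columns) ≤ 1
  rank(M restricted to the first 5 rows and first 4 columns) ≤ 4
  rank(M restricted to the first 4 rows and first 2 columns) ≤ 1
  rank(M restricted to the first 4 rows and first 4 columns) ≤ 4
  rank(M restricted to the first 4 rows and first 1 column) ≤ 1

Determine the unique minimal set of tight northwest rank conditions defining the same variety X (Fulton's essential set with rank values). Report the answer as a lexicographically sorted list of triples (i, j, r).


Propagating the 10 rank bounds to every northwest block:

  i=1: 1  1  1  1  1
  i=2: 1  1  1  2  2
  i=3: 1  1  1  2  3
  i=4: 1  1  2  3  4
  i=5: 1  2  3  4  5

reading off 1-entries of Δ²R: w = (1, 4, 5, 3, 2).

Rothe diagram D(w) (5 cells), 2 SE-corners (essential conditions):

[(3, 3, 1), (4, 2, 1)]


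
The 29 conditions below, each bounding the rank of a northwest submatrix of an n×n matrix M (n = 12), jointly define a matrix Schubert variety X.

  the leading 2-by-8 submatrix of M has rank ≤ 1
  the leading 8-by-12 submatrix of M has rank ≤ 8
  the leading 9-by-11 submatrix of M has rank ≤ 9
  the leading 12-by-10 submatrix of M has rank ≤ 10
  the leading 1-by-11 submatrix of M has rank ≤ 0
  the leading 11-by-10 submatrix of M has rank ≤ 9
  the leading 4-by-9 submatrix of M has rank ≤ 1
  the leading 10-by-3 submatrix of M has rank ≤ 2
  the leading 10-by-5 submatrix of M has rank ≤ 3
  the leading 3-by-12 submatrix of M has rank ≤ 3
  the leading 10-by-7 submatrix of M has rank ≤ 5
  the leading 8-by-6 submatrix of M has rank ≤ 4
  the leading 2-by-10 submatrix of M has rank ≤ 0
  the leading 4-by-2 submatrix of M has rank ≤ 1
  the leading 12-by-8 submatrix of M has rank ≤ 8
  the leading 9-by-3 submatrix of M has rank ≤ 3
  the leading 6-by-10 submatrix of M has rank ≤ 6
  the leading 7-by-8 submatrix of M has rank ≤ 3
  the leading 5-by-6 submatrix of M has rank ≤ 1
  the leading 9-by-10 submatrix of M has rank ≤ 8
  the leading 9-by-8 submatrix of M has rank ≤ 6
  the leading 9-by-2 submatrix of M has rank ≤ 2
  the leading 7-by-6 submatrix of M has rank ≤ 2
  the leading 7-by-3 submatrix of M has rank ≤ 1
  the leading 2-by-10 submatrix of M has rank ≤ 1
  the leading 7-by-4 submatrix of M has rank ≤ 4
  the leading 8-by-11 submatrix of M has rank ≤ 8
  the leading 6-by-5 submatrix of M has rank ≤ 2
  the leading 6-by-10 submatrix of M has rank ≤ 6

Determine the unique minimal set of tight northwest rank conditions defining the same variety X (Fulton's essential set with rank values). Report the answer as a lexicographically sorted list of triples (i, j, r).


Recovering R(i,j) via the rank-extension bound from the 29 conditions:

  row 1: 0  0  0  0  0  0  0  0  0  0  0  1
  row 2: 0  0  0  0  0  0  0  0  0  0  1  2
  row 3: 1  1  1  1  1  1  1  1  1  1  2  3
  row 4: 1  1  1  1  1  1  1  1  1  2  3  4
  row 5: 1  1  1  1  1  1  2  2  2  3  4  5
  row 6: 1  1  1  2  2  2  3  3  3  4  5  6
  row 7: 1  1  1  2  2  2  3  3  4  5  6  7
  row 8: 1  2  2  3  3  3  4  4  5  6  7  8
  row 9: 1  2  2  3  3  4  5  5  6  7  8  9
  row 10: 1  2  2  3  3  4  5  6  7  8  9  10
  row 11: 1  2  3  4  4  5  6  7  8  9  10  11
  row 12: 1  2  3  4  5  6  7  8  9  10  11  12

second differences of R give the permutation w = (12, 11, 1, 10, 7, 4, 9, 2, 6, 8, 3, 5).

Rothe diagram D(w) (45 cells), 9 SE-corners (essential conditions):

[(1, 11, 0), (2, 10, 0), (4, 9, 1), (5, 6, 1), (7, 3, 1), (7, 6, 2), (7, 8, 3), (10, 3, 2), (10, 5, 3)]


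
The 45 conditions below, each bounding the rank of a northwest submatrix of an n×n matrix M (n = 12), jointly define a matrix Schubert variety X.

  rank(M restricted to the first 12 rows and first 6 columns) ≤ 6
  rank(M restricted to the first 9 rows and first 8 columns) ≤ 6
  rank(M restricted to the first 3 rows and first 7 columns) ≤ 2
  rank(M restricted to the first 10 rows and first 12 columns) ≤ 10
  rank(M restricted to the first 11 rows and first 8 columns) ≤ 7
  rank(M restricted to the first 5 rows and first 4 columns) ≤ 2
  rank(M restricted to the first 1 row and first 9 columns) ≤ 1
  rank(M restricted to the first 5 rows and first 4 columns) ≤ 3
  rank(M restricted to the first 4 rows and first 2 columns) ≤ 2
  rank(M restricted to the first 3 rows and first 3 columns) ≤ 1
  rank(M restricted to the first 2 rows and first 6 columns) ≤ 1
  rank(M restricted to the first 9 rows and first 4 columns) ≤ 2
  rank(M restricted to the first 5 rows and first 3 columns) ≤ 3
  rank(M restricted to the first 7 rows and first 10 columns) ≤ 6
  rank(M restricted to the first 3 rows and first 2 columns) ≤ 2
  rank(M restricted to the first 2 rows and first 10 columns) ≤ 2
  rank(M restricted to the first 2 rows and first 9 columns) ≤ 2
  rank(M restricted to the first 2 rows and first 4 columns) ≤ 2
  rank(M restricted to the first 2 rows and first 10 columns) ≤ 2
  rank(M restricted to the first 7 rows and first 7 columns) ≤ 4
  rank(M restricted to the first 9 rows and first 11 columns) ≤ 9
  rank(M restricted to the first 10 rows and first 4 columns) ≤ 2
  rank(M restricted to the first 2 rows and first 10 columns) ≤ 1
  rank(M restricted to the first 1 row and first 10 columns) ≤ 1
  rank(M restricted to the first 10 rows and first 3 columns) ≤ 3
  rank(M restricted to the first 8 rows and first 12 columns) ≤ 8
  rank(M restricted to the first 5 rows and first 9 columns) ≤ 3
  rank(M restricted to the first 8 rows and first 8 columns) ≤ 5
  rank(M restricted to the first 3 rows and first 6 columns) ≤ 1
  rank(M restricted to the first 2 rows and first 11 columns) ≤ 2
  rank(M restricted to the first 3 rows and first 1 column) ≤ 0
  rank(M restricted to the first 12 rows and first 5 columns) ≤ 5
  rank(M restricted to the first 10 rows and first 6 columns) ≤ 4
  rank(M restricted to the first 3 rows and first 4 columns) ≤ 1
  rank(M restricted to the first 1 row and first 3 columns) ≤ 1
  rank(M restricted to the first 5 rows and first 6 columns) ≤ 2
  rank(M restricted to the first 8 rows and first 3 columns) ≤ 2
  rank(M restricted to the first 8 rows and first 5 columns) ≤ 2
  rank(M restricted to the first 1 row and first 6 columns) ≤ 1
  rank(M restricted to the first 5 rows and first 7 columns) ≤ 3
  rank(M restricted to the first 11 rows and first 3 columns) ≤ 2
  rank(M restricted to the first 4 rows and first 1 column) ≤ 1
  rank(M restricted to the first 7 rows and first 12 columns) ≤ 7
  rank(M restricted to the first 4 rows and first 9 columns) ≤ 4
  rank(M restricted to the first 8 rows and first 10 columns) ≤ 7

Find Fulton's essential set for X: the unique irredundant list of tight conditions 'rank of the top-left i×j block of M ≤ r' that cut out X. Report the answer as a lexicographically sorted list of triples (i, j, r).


Recovering R(i,j) via the rank-extension bound from the 45 conditions:

  row 1: 0, 1, 1, 1, 1, 1, 1, 1, 1, 1, 1, 1
  row 2: 0, 1, 1, 1, 1, 1, 1, 1, 1, 1, 2, 2
  row 3: 0, 1, 1, 1, 1, 1, 2, 2, 2, 2, 3, 3
  row 4: 1, 2, 2, 2, 2, 2, 3, 3, 3, 3, 4, 4
  row 5: 1, 2, 2, 2, 2, 2, 3, 3, 3, 4, 5, 5
  row 6: 1, 2, 2, 2, 2, 3, 4, 4, 4, 5, 6, 6
  row 7: 1, 2, 2, 2, 2, 3, 4, 5, 5, 6, 7, 7
  row 8: 1, 2, 2, 2, 2, 3, 4, 5, 6, 7, 8, 8
  row 9: 1, 2, 2, 2, 3, 4, 5, 6, 7, 8, 9, 9
  row 10: 1, 2, 2, 2, 3, 4, 5, 6, 7, 8, 9, 10
  row 11: 1, 2, 2, 3, 4, 5, 6, 7, 8, 9, 10, 11
  row 12: 1, 2, 3, 4, 5, 6, 7, 8, 9, 10, 11, 12

the unique w with this rank table is (2, 11, 7, 1, 10, 6, 8, 9, 5, 12, 4, 3).

ℓ(w)=35; the 8 essential cells (i,j,r):

[(2, 10, 1), (3, 1, 0), (3, 6, 1), (5, 6, 2), (5, 9, 3), (8, 5, 2), (10, 4, 2), (11, 3, 2)]


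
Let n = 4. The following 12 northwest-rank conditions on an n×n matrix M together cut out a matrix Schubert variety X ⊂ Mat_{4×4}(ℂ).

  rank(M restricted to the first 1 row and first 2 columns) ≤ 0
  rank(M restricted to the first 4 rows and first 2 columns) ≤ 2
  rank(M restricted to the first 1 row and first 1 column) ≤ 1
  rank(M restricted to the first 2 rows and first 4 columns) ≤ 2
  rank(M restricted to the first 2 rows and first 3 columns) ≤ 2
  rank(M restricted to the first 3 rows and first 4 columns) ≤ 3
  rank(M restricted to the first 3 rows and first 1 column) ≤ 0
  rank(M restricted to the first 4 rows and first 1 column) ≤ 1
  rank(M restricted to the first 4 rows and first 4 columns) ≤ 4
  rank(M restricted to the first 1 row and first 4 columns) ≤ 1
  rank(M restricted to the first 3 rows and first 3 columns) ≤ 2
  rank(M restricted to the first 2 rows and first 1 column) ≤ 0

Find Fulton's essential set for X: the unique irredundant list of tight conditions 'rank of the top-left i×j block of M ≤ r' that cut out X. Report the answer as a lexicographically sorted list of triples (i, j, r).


Computing R[i][j] = min implied NW-rank bound (n=4, 12 conditions):

  i=1: 0 | 0 | 1 | 1
  i=2: 0 | 1 | 2 | 2
  i=3: 0 | 1 | 2 | 3
  i=4: 1 | 2 | 3 | 4

so w = (3, 2, 4, 1).

|D(w)|=4, |Ess(w)|=2:

[(1, 2, 0), (3, 1, 0)]


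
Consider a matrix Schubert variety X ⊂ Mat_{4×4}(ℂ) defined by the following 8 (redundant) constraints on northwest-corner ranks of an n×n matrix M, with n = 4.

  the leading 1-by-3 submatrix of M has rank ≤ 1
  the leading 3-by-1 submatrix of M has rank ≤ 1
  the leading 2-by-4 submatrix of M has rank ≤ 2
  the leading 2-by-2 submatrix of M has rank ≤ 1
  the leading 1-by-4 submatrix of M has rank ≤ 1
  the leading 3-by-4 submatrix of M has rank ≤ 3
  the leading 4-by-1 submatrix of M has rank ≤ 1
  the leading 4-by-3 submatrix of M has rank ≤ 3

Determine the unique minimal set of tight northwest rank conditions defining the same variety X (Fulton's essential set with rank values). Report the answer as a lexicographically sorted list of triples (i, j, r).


Computing R[i][j] = min implied NW-rank bound (n=4, 8 conditions):

  i=1: 1 | 1 | 1 | 1
  i=2: 1 | 1 | 2 | 2
  i=3: 1 | 2 | 3 | 3
  i=4: 1 | 2 | 3 | 4

reading off 1-entries of Δ²R: w = (1, 3, 2, 4).

ℓ(w)=1; the 1 essential cell (i,j,r):

[(2, 2, 1)]


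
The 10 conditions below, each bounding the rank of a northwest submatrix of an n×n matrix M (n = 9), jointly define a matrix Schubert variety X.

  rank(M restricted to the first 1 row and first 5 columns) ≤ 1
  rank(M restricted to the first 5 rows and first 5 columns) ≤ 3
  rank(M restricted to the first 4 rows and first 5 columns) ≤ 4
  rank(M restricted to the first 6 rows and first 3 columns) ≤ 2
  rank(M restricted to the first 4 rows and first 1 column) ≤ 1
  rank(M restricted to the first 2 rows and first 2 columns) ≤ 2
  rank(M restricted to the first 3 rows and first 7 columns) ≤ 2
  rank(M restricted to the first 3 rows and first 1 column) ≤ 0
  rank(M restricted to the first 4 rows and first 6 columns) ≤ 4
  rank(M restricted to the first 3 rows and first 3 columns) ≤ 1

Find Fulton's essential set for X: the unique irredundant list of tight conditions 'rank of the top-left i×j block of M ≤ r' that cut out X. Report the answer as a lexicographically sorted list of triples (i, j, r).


The tightest implied rank at each (i,j), from the 10 conditions:

  0 | 1 | 1 | 1 | 1 | 1 | 1 | 1 | 1
  0 | 1 | 1 | 2 | 2 | 2 | 2 | 2 | 2
  0 | 1 | 1 | 2 | 2 | 2 | 2 | 3 | 3
  1 | 2 | 2 | 3 | 3 | 3 | 3 | 4 | 4
  1 | 2 | 2 | 3 | 3 | 4 | 4 | 5 | 5
  1 | 2 | 2 | 3 | 4 | 5 | 5 | 6 | 6
  1 | 2 | 3 | 4 | 5 | 6 | 6 | 7 | 7
  1 | 2 | 3 | 4 | 5 | 6 | 7 | 8 | 8
  1 | 2 | 3 | 4 | 5 | 6 | 7 | 8 | 9

reading off 1-entries of Δ²R: w = (2, 4, 8, 1, 6, 5, 3, 7, 9).

5 SE-corners of the 11-cell Rothe diagram give Ess(w):

[(3, 1, 0), (3, 3, 1), (3, 7, 2), (5, 5, 3), (6, 3, 2)]


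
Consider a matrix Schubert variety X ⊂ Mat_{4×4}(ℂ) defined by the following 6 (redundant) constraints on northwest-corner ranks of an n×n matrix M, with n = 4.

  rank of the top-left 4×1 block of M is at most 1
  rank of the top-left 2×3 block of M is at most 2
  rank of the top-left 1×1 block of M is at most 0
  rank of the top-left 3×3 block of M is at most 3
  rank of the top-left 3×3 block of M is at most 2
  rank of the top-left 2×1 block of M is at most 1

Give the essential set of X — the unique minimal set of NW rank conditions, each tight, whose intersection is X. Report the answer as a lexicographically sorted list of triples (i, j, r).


Computing R[i][j] = min implied NW-rank bound (n=4, 6 conditions):

  R[1]: 0  1  1  1
  R[2]: 1  2  2  2
  R[3]: 1  2  2  3
  R[4]: 1  2  3  4

so w = (2, 1, 4, 3).

Fulton essential set (2 of the 2 Rothe cells):

[(1, 1, 0), (3, 3, 2)]


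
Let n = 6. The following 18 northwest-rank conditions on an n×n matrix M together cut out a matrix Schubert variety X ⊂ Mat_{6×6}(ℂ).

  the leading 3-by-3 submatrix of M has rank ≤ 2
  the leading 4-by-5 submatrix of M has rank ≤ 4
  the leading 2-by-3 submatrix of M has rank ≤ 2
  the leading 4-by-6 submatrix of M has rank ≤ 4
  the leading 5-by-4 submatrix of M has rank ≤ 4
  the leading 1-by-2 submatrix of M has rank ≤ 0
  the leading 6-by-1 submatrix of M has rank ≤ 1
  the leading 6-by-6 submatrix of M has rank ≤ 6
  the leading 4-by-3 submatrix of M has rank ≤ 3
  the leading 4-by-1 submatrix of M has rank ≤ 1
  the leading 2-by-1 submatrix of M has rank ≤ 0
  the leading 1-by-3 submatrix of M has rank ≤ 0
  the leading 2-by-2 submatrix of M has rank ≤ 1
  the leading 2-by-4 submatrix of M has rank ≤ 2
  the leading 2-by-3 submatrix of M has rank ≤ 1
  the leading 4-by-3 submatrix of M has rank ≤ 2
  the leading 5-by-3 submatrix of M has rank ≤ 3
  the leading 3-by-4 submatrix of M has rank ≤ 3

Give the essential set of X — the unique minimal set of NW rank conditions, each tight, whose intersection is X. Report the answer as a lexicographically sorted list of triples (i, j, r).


Reconstructing r_w from the 18 given conditions:

  R[1]: 0 | 0 | 0 | 1 | 1 | 1
  R[2]: 0 | 1 | 1 | 2 | 2 | 2
  R[3]: 1 | 2 | 2 | 3 | 3 | 3
  R[4]: 1 | 2 | 2 | 3 | 4 | 4
  R[5]: 1 | 2 | 3 | 4 | 5 | 5
  R[6]: 1 | 2 | 3 | 4 | 5 | 6

reading off 1-entries of Δ²R: w = (4, 2, 1, 5, 3, 6).

|D(w)|=5, |Ess(w)|=3:

[(1, 3, 0), (2, 1, 0), (4, 3, 2)]


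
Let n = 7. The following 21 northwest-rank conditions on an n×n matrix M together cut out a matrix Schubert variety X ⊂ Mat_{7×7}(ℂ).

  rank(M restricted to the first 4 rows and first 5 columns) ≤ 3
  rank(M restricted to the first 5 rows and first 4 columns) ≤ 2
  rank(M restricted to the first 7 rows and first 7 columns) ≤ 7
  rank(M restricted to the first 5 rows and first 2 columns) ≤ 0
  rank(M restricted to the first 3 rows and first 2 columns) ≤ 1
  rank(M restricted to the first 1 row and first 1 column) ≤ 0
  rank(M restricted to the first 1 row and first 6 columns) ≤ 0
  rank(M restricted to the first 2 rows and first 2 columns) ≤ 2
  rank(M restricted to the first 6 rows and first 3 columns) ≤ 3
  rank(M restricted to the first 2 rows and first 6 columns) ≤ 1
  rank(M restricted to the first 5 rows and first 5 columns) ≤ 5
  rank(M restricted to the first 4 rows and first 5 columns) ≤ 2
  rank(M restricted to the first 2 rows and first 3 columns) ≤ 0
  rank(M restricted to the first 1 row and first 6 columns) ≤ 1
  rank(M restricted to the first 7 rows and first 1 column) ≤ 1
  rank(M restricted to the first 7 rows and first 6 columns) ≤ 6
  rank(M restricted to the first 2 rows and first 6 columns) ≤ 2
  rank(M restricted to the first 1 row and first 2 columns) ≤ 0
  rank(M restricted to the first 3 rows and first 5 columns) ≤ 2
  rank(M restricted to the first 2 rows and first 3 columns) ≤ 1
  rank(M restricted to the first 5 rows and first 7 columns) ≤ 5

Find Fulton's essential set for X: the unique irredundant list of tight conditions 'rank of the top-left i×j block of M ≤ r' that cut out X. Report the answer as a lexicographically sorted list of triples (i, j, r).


Rank table r_w(7×7) implied by the 21 constraints:

  i=1: 0 0 0 0 0 0 1
  i=2: 0 0 0 1 1 1 2
  i=3: 0 0 1 2 2 2 3
  i=4: 0 0 1 2 2 3 4
  i=5: 0 0 1 2 3 4 5
  i=6: 1 1 2 3 4 5 6
  i=7: 1 2 3 4 5 6 7

so w = (7, 4, 3, 6, 5, 1, 2).

Fulton essential set (4 of the 16 Rothe cells):

[(1, 6, 0), (2, 3, 0), (4, 5, 2), (5, 2, 0)]


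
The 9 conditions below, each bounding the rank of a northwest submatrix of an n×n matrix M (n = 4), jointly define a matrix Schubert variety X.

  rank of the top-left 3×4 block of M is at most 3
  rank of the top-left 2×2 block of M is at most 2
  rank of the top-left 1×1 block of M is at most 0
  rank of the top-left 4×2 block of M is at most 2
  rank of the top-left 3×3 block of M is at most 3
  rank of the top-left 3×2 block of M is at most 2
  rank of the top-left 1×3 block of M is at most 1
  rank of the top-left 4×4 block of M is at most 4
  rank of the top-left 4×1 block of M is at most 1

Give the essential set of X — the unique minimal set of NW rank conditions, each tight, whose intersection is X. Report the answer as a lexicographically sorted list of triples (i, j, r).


Propagating the 9 rank bounds to every northwest block:

  R[1]: 0, 1, 1, 1
  R[2]: 1, 2, 2, 2
  R[3]: 1, 2, 3, 3
  R[4]: 1, 2, 3, 4

hence w(1..4) = (2, 1, 3, 4).

|D(w)|=1, |Ess(w)|=1:

[(1, 1, 0)]
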